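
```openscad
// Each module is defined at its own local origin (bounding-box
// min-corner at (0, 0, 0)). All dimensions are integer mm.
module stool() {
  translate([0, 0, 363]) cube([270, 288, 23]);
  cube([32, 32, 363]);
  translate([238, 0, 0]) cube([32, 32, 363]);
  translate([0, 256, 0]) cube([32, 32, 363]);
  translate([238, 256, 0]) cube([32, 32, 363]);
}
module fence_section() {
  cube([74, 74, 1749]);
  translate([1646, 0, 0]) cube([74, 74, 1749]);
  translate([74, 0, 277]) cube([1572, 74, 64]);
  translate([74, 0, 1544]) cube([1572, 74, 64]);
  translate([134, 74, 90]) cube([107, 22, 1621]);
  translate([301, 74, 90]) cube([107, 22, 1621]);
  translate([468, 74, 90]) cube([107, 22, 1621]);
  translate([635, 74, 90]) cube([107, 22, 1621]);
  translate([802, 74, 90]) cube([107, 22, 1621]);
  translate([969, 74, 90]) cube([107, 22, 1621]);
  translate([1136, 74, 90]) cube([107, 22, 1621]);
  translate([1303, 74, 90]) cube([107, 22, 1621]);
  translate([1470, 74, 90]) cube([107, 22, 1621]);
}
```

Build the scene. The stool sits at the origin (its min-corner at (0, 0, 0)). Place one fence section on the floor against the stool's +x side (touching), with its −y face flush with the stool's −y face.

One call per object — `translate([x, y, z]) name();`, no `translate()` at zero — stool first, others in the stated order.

stool();
translate([270, 0, 0]) fence_section();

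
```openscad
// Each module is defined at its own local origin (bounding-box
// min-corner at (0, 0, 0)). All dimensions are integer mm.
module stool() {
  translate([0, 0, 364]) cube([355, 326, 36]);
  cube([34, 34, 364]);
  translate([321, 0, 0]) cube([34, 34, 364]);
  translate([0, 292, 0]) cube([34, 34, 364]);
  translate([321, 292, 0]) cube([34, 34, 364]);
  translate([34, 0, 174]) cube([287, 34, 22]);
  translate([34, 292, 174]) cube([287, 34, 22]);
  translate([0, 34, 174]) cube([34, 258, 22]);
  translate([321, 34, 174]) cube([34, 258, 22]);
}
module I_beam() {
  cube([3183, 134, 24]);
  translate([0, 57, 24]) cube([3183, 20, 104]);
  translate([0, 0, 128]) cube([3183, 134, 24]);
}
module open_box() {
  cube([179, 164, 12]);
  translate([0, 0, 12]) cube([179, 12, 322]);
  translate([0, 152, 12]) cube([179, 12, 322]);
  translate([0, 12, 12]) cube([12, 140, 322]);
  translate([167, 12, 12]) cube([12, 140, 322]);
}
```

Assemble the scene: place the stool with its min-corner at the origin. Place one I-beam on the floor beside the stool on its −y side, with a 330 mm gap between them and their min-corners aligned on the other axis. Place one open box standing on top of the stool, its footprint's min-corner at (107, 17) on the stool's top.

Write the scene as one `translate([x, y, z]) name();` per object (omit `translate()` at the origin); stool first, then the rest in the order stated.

stool();
translate([0, -464, 0]) I_beam();
translate([107, 17, 400]) open_box();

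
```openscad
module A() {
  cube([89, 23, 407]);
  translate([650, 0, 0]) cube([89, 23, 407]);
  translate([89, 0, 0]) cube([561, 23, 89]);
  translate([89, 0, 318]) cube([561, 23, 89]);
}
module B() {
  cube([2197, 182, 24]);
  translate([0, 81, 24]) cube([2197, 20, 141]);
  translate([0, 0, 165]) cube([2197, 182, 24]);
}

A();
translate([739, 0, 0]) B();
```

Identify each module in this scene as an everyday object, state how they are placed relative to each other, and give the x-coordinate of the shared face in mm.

A is a picture frame. B is an I-beam. The I-beam is against the picture frame's +x side, with their −y faces flush. The x-coordinate of the shared face is 739 mm.

The picture frame's +x face and the I-beam's −x face are both at x = 739 mm.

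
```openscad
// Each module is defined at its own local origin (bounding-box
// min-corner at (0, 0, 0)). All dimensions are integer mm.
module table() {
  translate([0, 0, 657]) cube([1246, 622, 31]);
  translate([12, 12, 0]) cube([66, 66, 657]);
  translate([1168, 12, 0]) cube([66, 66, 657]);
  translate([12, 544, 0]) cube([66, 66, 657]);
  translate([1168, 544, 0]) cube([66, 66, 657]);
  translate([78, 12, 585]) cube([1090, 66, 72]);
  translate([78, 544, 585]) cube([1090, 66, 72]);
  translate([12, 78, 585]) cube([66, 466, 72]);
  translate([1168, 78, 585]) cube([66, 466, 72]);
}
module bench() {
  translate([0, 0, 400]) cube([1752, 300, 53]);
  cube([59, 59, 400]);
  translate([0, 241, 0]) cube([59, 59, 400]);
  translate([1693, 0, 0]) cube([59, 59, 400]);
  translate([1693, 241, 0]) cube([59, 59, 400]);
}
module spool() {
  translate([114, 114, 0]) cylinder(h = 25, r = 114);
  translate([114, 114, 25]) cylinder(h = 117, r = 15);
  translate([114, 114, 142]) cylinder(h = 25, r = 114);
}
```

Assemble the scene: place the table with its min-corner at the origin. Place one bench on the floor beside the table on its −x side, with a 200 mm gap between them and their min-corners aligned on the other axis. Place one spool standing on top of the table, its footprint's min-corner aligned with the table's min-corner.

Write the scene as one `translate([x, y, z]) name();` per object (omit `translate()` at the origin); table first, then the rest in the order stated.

table();
translate([-1952, 0, 0]) bench();
translate([0, 0, 688]) spool();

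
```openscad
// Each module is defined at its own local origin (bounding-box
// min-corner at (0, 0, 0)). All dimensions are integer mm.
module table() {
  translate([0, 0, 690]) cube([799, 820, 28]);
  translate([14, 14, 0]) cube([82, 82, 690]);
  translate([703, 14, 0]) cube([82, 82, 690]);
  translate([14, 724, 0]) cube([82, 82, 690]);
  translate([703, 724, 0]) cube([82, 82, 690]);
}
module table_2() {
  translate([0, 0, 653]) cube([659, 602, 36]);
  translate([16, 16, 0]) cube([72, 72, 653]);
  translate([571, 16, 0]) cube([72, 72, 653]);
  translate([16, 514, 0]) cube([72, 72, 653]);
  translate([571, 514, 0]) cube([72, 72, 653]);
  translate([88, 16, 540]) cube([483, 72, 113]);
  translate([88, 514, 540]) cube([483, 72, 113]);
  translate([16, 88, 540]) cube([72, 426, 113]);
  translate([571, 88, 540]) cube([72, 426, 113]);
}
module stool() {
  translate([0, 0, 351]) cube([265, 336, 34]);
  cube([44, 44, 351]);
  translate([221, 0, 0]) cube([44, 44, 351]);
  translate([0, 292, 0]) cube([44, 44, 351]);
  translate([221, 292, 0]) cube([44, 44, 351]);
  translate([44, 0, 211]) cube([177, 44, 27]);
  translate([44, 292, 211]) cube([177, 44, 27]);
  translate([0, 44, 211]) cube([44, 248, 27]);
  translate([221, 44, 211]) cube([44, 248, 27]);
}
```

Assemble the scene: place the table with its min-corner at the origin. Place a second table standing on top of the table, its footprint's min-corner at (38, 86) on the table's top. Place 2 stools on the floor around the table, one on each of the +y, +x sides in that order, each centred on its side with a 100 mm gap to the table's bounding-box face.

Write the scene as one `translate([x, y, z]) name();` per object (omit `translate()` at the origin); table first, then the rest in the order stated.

table();
translate([38, 86, 718]) table_2();
translate([267, 920, 0]) stool();
translate([899, 242, 0]) stool();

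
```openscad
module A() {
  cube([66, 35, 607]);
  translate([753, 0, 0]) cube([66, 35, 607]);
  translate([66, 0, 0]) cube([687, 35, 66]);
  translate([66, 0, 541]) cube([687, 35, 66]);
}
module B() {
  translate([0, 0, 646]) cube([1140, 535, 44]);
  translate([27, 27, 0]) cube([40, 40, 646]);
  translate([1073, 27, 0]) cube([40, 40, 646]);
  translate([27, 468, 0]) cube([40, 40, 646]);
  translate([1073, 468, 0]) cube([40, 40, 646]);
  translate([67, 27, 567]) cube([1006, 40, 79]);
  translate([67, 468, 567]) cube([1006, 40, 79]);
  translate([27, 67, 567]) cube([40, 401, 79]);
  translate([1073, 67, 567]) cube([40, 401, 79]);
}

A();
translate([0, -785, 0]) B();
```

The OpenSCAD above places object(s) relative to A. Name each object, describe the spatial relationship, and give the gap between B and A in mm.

A is a picture frame. B is a table. The table is on the floor beside the picture frame on its −y side. The gap between the table and the picture frame is 250 mm.

The table's nearest face is 250 mm from the picture frame's −y face.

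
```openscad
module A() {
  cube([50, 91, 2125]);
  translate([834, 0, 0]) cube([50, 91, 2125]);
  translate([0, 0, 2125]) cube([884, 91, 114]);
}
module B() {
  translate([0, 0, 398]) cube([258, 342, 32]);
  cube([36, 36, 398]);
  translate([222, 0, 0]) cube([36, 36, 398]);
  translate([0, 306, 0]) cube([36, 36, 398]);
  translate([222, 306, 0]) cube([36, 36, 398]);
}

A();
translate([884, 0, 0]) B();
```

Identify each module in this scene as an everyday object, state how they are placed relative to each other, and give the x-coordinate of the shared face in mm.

The door frame's +x face and the stool's −x face are both at x = 884 mm.

A is a door frame. B is a stool. The stool is against the door frame's +x side, with their −y faces flush. The x-coordinate of the shared face is 884 mm.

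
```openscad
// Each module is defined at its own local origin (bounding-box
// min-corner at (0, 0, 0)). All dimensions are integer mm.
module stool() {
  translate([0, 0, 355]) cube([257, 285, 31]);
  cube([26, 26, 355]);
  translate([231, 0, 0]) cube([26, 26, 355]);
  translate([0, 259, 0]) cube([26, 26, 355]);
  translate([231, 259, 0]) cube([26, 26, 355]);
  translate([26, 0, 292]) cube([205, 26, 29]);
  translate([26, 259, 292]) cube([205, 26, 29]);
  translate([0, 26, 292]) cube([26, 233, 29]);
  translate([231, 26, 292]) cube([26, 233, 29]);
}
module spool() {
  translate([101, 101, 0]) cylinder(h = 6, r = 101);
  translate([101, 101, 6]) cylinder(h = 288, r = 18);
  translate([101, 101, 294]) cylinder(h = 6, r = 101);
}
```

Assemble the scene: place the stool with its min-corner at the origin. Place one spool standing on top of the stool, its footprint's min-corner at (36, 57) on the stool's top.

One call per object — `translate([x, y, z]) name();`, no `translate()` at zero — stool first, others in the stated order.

stool();
translate([36, 57, 386]) spool();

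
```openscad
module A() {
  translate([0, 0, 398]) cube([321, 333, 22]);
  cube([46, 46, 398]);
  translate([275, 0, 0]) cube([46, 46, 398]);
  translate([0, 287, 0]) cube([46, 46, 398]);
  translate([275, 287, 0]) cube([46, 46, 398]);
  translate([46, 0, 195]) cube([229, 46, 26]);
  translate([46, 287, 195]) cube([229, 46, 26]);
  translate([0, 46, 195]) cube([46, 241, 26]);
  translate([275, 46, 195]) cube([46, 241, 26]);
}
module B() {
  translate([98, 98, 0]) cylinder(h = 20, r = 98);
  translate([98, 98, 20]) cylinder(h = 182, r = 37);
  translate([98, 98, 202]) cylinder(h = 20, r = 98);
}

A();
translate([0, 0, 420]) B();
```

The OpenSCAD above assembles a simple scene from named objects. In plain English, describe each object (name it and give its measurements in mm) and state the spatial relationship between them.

A is a simple wooden stool: a rectangular seat 321 mm (x) by 333 mm (y), 22 mm thick, top face at z = 420 mm, on four square legs, each 46×46 mm in cross-section. The legs rest on z = 0, each flush with a corner of the seat. Four stretchers, 46 mm wide and 26 mm tall, connect adjacent legs with their undersides at z = 195 mm, each running between the inner faces of the legs it joins and aligned with the legs' outer faces on the other axis.

B is a spool: two coaxial disc flanges of radius 98 mm and thickness 20 mm, joined by a core cylinder of radius 37 mm and height 182 mm. The lower flange rests on z = 0 and the three cylinders share a vertical axis.

The spool is on top of the stool.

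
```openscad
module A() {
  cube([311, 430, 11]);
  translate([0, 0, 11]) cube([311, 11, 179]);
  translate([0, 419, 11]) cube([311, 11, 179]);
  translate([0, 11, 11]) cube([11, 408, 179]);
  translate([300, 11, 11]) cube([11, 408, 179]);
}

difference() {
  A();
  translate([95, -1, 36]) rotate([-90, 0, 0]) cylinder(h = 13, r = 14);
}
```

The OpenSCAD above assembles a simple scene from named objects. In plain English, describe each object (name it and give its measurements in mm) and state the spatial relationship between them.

A is an open storage box with external size 311×430×190 mm and wall thickness 11 mm (the base is also 11 mm thick). The base covers the whole footprint; the four walls stand on the base, with the y-facing walls full-width and the x-facing walls fitting between their inner faces.

The open box has a circular hole of radius 14 mm through its front wall, centred at (x = 95, z = 36).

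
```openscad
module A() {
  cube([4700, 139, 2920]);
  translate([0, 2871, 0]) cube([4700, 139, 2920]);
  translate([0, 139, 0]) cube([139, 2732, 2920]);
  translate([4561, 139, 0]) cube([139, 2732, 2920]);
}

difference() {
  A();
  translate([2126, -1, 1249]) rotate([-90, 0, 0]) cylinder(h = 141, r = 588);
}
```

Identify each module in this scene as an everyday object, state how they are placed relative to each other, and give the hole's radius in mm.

The subtracted cylinder has r = 588 mm.

A is a house frame. The house frame has a circular hole through its front wall. The hole's radius is 588 mm.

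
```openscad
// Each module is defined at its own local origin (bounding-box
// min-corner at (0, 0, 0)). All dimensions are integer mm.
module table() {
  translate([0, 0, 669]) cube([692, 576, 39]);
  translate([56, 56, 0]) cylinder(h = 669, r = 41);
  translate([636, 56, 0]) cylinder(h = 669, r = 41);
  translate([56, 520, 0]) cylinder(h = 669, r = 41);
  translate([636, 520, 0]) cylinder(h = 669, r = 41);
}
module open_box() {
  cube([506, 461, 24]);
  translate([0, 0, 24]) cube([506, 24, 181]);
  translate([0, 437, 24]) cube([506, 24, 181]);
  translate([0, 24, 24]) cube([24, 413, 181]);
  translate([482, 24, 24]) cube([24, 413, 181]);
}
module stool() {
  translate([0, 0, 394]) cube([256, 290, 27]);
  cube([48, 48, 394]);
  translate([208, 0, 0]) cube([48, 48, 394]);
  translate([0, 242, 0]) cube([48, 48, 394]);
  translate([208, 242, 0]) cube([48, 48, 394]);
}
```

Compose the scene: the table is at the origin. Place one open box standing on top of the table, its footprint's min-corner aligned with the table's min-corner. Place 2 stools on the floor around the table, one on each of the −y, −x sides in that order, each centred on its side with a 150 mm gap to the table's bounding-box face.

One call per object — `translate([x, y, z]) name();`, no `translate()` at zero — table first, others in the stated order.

table();
translate([0, 0, 708]) open_box();
translate([218, -440, 0]) stool();
translate([-406, 143, 0]) stool();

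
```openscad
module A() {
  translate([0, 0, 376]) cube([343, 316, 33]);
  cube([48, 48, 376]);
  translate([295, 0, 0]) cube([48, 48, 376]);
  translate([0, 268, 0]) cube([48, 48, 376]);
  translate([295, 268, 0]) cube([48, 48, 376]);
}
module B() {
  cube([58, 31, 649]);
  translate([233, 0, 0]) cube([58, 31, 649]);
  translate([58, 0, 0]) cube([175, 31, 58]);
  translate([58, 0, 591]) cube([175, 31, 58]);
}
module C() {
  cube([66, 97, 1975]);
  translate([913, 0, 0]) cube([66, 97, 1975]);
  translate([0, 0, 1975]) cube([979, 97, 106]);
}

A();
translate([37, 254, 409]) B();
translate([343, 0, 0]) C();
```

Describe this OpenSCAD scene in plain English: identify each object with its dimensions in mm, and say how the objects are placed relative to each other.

A is a four-legged stool. The seat is a 343×316×33 mm slab whose top surface is at z = 409 mm; four square legs, each 48×48 mm in cross-section, run from the floor (z = 0) to the underside of the seat, each flush with a corner of the seat.

B is a rectangular picture frame lying in the x–z plane (depth along y). The opening is 175 mm wide (x) by 533 mm tall (z), surrounded by a border 58 mm wide on all four sides. The frame is 31 mm deep and is made of two full-height vertical stiles with two horizontal rails fitted between them.

C is a door frame. The clear opening is 847 mm wide and 1975 mm high. Two 66 mm wide jambs, 97 mm deep, stand either side of the opening from the floor to the top of the opening. A 106 mm thick head sits across the top of both jambs, spanning the full outside width of the frame.

The picture frame is on top of the stool. The door frame is against the stool's +x side, with their −y faces flush.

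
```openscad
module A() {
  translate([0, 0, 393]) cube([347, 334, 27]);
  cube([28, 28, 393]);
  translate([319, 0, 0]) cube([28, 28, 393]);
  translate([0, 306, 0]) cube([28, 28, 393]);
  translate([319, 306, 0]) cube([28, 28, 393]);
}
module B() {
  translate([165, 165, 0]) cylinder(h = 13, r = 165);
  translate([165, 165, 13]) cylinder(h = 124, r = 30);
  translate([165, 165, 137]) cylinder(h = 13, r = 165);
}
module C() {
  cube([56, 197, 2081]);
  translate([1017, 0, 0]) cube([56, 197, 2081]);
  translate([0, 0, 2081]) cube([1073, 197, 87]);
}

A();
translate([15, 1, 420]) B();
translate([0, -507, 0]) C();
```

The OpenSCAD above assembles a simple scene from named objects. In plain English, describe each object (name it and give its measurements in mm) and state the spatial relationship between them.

A is a four-legged stool. The seat is a 347×334×27 mm slab whose top surface is at z = 420 mm; four square legs, each 28×28 mm in cross-section, run from the floor (z = 0) to the underside of the seat, each flush with a corner of the seat.

B is a spool: two coaxial disc flanges of radius 165 mm and thickness 13 mm, joined by a core cylinder of radius 30 mm and height 124 mm. The lower flange rests on z = 0 and the three cylinders share a vertical axis.

C is a rectangular door frame: two vertical jambs of 56×197 mm section, 2081 mm tall, with a clear opening 961 mm wide between their inner faces. A header 87 mm tall and 197 mm deep lies on top of the jambs and spans the full outside width.

The spool is on top of the stool. The door frame is on the floor beside the stool on its −y side.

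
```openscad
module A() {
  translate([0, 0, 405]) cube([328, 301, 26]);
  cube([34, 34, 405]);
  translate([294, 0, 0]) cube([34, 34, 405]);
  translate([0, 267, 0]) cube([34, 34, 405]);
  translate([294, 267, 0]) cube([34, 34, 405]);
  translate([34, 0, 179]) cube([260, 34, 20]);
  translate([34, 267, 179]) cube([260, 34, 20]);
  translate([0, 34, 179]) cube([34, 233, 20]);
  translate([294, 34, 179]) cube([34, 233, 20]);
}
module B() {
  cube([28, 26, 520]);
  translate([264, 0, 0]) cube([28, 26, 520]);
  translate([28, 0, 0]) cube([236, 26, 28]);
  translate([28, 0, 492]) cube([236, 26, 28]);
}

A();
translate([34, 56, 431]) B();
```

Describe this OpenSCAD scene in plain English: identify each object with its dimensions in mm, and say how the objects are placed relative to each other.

A is a four-legged stool. The seat is 328×301 mm, 26 mm thick, top at z = 431 mm. It stands on four square legs, each 34×34 mm in cross-section, from z = 0 to the seat underside, each flush with a corner of the seat. Four stretchers, 34 mm wide and 20 mm tall, connect adjacent legs with their undersides at z = 179 mm, each running between the inner faces of the legs it joins and aligned with the legs' outer faces on the other axis.

B is a rectangular picture frame lying in the x–z plane (depth along y). The opening is 236 mm wide (x) by 464 mm tall (z), surrounded by a border 28 mm wide on all four sides. The frame is 26 mm deep and is made of two full-height vertical stiles with two horizontal rails fitted between them.

The picture frame is on top of the stool.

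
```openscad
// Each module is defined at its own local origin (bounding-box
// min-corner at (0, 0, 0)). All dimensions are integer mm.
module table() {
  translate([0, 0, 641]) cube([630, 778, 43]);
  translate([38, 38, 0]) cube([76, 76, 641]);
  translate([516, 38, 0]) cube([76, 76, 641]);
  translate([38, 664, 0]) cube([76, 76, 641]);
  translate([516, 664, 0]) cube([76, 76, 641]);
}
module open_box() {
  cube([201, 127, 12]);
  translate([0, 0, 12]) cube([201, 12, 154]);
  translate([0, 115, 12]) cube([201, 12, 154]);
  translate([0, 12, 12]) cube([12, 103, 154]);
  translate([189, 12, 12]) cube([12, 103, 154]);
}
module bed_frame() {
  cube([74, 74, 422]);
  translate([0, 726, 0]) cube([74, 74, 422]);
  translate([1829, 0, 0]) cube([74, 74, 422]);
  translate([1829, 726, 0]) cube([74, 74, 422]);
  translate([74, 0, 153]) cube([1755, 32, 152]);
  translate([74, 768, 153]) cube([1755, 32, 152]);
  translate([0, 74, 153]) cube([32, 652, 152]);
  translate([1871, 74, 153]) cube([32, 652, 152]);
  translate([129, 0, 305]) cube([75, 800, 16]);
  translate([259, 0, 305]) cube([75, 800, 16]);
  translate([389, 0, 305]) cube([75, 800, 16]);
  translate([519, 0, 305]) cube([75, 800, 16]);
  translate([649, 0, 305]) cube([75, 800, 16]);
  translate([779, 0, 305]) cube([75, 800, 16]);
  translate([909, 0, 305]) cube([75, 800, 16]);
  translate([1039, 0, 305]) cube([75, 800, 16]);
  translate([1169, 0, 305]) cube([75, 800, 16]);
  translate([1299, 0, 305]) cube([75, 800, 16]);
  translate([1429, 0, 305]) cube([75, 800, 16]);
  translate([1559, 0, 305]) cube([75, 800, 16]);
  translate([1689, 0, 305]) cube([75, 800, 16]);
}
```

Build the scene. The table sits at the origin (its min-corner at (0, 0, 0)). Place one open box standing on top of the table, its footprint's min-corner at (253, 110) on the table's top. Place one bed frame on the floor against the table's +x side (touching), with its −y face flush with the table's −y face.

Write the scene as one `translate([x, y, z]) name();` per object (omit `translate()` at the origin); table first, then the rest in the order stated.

table();
translate([253, 110, 684]) open_box();
translate([630, 0, 0]) bed_frame();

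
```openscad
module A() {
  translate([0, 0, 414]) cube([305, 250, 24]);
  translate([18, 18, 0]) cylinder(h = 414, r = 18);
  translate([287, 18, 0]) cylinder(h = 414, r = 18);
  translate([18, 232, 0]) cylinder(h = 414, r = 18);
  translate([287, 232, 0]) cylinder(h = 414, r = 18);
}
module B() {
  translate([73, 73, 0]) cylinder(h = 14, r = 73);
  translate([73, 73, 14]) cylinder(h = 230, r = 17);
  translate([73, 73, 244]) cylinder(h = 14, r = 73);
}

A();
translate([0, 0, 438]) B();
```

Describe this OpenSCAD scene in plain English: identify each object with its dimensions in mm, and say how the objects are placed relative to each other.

A is a four-legged stool. The seat is a 305×250×24 mm slab whose top surface is at z = 438 mm; four round legs, each 36 mm in diameter, run from the floor (z = 0) to the underside of the seat, each leg's axis is inset half a diameter from the nearest pair of seat edges (so the leg's bounding box is flush with the corner).

B is a spool: two coaxial disc flanges of radius 73 mm and thickness 14 mm, joined by a core cylinder of radius 17 mm and height 230 mm. The lower flange rests on z = 0 and the three cylinders share a vertical axis.

The spool is on top of the stool.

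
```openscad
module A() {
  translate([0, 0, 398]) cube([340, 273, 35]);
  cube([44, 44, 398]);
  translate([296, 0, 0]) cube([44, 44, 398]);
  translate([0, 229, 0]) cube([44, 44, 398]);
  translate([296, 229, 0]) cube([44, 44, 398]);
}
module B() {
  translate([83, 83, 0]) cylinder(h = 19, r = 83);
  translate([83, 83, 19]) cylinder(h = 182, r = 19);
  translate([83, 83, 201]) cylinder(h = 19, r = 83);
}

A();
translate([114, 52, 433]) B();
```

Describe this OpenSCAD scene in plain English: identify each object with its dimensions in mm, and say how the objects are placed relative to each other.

A is a simple wooden stool: a rectangular seat 340 mm (x) by 273 mm (y), 35 mm thick, top face at z = 433 mm, on four square legs, each 44×44 mm in cross-section. The legs rest on z = 0, each flush with a corner of the seat.

B is a spool: two coaxial disc flanges of radius 83 mm and thickness 19 mm, joined by a core cylinder of radius 19 mm and height 182 mm. The lower flange rests on z = 0 and the three cylinders share a vertical axis.

The spool is on top of the stool.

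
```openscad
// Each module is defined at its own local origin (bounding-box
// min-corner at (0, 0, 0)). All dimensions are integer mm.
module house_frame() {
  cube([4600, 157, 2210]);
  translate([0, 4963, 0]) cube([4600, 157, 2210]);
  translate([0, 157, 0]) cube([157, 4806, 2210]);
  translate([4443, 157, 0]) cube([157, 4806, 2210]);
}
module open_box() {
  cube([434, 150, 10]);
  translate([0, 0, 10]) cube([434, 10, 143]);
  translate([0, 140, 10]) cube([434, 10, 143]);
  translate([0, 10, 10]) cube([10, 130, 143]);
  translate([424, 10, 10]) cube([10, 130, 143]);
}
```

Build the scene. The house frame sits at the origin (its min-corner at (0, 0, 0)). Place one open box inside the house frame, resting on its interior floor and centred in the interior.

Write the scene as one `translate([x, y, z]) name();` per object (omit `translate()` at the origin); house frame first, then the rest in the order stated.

house_frame();
translate([2083, 2485, 0]) open_box();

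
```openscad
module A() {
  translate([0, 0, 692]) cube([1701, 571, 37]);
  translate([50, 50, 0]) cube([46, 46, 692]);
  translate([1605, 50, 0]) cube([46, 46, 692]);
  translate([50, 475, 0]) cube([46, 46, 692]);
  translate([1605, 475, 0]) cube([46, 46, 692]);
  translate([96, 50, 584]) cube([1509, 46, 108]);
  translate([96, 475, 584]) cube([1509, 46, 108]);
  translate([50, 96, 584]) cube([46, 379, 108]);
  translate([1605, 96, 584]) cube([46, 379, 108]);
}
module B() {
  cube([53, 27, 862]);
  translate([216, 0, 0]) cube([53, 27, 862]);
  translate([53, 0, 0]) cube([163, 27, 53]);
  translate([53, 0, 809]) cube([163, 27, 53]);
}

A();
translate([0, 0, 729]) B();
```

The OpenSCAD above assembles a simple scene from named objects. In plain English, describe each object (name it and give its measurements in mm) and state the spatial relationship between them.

A is a rectangular dining table. The top is 1701×571×37 mm with its upper surface at z = 729 mm. It stands on four 46×46 mm square legs, each inset 50 mm from the nearest pair of top edges, running from the floor to the underside of the top. Four apron rails, 46 mm thick and 108 mm tall, run between adjacent legs with their top edges flush with the underside of the top and their outer faces flush with the legs' outer faces.

B is a picture frame with a 163×756 mm rectangular opening (x by z) and a uniform 53 mm border on every side. Frame depth is 27 mm along y. It is built from two vertical stiles running the full outside height and two horizontal rails spanning the gap between the stiles.

The picture frame is on top of the table.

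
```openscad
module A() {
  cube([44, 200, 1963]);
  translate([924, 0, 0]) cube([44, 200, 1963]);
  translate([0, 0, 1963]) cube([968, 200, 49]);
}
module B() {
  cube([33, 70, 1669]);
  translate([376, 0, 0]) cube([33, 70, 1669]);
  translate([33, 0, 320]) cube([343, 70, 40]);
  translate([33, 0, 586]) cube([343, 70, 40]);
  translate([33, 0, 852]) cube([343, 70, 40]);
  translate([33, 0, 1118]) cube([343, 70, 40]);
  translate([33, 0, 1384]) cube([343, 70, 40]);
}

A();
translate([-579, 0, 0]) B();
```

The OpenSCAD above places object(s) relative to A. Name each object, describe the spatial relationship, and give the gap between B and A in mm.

The ladder's nearest face is 170 mm from the door frame's −x face.

A is a door frame. B is a ladder. The ladder is on the floor beside the door frame on its −x side. The gap between the ladder and the door frame is 170 mm.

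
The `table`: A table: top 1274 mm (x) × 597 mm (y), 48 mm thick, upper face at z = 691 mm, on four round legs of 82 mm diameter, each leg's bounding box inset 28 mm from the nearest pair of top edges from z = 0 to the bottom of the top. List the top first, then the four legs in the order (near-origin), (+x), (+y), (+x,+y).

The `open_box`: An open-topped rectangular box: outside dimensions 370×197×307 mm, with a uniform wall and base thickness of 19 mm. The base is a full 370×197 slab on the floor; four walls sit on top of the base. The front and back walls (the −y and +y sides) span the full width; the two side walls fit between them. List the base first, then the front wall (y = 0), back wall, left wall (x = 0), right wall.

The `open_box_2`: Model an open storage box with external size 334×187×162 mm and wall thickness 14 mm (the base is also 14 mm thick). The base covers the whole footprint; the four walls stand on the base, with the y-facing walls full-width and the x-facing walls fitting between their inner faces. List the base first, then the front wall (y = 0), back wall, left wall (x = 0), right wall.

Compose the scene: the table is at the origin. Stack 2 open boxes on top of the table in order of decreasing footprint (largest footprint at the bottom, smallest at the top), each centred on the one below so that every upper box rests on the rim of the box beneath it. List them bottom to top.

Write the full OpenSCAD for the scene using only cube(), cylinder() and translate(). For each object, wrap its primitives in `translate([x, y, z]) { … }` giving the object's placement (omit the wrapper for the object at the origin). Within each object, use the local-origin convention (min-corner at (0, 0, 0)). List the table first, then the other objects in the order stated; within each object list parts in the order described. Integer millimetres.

translate([0, 0, 643]) cube([1274, 597, 48]);
translate([69, 69, 0]) cylinder(h = 643, r = 41);
translate([1205, 69, 0]) cylinder(h = 643, r = 41);
translate([69, 528, 0]) cylinder(h = 643, r = 41);
translate([1205, 528, 0]) cylinder(h = 643, r = 41);
translate([452, 200, 691]) {
  cube([370, 197, 19]);
  translate([0, 0, 19]) cube([370, 19, 288]);
  translate([0, 178, 19]) cube([370, 19, 288]);
  translate([0, 19, 19]) cube([19, 159, 288]);
  translate([351, 19, 19]) cube([19, 159, 288]);
}
translate([470, 205, 998]) {
  cube([334, 187, 14]);
  translate([0, 0, 14]) cube([334, 14, 148]);
  translate([0, 173, 14]) cube([334, 14, 148]);
  translate([0, 14, 14]) cube([14, 159, 148]);
  translate([320, 14, 14]) cube([14, 159, 148]);
}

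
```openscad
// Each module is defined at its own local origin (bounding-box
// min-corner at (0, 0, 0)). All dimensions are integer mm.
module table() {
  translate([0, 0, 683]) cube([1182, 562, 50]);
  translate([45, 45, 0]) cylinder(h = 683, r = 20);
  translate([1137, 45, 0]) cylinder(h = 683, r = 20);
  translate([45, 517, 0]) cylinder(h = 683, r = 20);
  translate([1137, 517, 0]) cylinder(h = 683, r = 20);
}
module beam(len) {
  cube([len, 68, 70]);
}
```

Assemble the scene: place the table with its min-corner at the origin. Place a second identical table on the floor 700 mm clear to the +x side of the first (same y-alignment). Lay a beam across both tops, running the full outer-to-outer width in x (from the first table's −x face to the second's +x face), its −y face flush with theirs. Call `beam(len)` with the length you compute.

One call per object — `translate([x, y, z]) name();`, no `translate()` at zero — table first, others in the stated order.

table();
translate([1882, 0, 0]) table();
translate([0, 0, 733]) beam(3064);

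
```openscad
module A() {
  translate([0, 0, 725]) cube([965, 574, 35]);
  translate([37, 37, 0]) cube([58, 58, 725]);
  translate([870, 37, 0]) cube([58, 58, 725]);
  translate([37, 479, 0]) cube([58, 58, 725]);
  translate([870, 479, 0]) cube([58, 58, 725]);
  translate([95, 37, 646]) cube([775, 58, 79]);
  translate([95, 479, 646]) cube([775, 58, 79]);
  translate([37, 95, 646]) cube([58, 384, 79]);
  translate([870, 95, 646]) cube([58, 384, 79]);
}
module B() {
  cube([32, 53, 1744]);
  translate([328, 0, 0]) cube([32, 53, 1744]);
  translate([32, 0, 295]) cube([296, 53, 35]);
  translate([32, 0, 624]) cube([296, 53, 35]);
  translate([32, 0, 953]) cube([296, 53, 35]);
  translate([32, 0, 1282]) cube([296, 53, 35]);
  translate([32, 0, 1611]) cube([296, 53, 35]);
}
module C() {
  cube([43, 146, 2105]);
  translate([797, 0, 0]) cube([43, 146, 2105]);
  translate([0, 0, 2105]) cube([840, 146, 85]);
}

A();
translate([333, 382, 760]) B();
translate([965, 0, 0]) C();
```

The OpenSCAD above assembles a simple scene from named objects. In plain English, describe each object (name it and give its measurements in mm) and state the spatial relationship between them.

A is a table with a 965×574 mm rectangular top, 35 mm thick, top surface at z = 760 mm, supported by four 58×58 mm square legs, each inset 37 mm from the nearest pair of top edges, running from the floor. Four apron rails, 58 mm thick and 79 mm tall, run between adjacent legs with their top edges flush with the underside of the top and their outer faces flush with the legs' outer faces.

B is a wooden ladder with two side rails of 32×53 mm section and 1744 mm height, set 360 mm apart overall. Between them run 5 rectangular rungs (53 mm deep, 35 mm thick), front faces flush with the rails' −y face. The bottom of the first rung is 295 mm above the floor and each subsequent rung is 329 mm higher than the one below.

C is a door frame. The clear opening is 754 mm wide and 2105 mm high. Two 43 mm wide jambs, 146 mm deep, stand either side of the opening from the floor to the top of the opening. A 85 mm thick head sits across the top of both jambs, spanning the full outside width of the frame.

The ladder is on top of the table. The door frame is against the table's +x side, with their −y faces flush.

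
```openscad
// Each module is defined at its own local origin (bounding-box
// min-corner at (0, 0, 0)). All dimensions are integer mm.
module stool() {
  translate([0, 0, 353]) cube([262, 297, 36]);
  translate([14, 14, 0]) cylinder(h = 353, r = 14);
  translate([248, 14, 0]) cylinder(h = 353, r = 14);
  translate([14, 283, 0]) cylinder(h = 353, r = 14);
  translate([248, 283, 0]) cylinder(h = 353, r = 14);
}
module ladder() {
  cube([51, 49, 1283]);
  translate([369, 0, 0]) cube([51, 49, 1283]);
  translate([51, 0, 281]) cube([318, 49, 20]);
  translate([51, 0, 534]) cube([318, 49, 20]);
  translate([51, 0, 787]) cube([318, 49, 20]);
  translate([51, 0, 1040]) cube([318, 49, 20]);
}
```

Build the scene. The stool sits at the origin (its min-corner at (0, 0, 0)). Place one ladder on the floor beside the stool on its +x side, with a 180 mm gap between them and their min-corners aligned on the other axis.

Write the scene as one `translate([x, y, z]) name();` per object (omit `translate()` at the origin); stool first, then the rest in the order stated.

stool();
translate([442, 0, 0]) ladder();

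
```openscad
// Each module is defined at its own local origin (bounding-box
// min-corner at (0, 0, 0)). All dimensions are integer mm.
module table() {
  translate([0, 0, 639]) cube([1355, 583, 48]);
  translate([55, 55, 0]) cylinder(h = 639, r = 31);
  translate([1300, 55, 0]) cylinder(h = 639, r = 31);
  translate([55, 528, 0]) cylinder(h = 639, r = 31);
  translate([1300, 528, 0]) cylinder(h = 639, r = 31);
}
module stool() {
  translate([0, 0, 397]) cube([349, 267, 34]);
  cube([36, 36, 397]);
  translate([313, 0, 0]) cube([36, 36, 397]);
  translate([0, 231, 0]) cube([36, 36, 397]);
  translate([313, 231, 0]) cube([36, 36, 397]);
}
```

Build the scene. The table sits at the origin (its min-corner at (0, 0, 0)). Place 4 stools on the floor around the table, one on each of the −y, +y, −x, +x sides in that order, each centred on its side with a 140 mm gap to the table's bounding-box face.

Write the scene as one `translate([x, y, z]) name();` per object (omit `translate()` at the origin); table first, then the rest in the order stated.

table();
translate([503, -407, 0]) stool();
translate([503, 723, 0]) stool();
translate([-489, 158, 0]) stool();
translate([1495, 158, 0]) stool();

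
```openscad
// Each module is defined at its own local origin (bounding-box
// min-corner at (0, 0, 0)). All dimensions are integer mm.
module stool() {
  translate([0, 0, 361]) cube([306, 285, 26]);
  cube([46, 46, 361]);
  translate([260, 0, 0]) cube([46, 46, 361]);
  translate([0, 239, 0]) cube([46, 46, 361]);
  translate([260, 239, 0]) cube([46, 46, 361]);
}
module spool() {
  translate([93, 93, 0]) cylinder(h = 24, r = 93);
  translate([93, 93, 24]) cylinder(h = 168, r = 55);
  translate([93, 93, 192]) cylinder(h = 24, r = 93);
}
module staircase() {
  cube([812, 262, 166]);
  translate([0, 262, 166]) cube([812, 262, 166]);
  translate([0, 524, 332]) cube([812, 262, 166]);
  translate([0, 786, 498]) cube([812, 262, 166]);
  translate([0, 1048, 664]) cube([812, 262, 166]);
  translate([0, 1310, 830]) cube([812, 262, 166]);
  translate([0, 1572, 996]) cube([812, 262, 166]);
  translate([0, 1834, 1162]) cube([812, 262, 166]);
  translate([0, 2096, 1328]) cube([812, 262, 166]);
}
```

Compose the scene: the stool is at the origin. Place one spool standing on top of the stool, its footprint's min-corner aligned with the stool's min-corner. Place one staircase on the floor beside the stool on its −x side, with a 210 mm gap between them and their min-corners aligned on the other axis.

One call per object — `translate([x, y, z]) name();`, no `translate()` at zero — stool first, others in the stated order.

stool();
translate([0, 0, 387]) spool();
translate([-1022, 0, 0]) staircase();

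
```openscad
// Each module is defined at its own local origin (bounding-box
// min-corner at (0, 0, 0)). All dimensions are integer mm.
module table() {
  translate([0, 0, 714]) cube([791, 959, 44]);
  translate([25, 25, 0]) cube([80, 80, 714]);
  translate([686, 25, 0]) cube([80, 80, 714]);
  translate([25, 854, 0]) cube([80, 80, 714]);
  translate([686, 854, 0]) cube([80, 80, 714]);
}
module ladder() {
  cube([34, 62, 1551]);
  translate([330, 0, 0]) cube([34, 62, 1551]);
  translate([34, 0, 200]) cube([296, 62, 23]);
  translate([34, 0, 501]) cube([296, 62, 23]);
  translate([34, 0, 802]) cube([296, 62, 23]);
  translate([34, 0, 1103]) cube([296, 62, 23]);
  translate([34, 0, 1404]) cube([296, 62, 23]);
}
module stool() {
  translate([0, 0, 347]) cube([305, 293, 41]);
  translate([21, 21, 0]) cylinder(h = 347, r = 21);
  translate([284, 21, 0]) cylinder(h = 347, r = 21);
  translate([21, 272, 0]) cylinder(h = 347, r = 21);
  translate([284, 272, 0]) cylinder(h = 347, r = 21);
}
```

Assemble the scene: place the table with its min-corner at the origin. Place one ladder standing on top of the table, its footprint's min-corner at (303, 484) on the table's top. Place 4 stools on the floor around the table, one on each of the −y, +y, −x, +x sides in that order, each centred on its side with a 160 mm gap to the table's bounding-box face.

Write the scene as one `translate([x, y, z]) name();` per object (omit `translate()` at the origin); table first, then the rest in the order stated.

table();
translate([303, 484, 758]) ladder();
translate([243, -453, 0]) stool();
translate([243, 1119, 0]) stool();
translate([-465, 333, 0]) stool();
translate([951, 333, 0]) stool();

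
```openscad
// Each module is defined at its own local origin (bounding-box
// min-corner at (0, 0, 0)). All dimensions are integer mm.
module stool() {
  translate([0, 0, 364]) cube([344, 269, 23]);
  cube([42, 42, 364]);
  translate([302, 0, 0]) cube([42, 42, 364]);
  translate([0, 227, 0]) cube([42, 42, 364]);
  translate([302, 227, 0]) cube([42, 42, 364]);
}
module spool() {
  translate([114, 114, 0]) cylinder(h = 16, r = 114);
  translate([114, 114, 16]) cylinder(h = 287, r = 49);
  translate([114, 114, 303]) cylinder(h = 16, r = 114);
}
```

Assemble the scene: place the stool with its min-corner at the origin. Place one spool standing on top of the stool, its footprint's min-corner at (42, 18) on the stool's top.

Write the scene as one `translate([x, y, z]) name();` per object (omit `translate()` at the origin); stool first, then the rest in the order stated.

stool();
translate([42, 18, 387]) spool();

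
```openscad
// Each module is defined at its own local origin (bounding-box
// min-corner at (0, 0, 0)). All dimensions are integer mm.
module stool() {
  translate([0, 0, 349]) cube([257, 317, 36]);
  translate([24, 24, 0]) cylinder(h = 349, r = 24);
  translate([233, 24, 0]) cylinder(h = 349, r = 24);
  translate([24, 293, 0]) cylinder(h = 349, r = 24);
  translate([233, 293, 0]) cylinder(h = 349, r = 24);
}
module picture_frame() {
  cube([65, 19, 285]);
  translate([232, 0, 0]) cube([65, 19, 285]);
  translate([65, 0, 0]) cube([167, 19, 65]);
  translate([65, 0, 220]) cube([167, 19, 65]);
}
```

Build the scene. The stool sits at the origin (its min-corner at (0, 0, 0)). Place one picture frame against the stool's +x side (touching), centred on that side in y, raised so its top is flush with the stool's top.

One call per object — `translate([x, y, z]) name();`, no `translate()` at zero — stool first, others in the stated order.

stool();
translate([257, 149, 100]) picture_frame();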